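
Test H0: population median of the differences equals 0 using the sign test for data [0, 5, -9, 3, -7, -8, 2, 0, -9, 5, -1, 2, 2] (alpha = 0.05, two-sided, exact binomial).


Step 1: Discard zero differences. Original n = 13; n_eff = number of nonzero differences = 11.
Nonzero differences (with sign): +5, -9, +3, -7, -8, +2, -9, +5, -1, +2, +2
Step 2: Count signs: positive = 6, negative = 5.
Step 3: Under H0: P(positive) = 0.5, so the number of positives S ~ Bin(11, 0.5).
Step 4: Two-sided exact p-value = sum of Bin(11,0.5) probabilities at or below the observed probability = 1.000000.
Step 5: alpha = 0.05. fail to reject H0.

n_eff = 11, pos = 6, neg = 5, p = 1.000000, fail to reject H0.


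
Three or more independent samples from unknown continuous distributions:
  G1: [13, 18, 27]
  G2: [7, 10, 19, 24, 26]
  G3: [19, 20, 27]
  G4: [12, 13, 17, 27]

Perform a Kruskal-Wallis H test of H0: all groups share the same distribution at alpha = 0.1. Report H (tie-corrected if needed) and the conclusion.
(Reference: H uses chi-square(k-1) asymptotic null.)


Step 1: Combine all N = 15 observations and assign midranks.
sorted (value, group, rank): (7,G2,1), (10,G2,2), (12,G4,3), (13,G1,4.5), (13,G4,4.5), (17,G4,6), (18,G1,7), (19,G2,8.5), (19,G3,8.5), (20,G3,10), (24,G2,11), (26,G2,12), (27,G1,14), (27,G3,14), (27,G4,14)
Step 2: Sum ranks within each group.
R_1 = 25.5 (n_1 = 3)
R_2 = 34.5 (n_2 = 5)
R_3 = 32.5 (n_3 = 3)
R_4 = 27.5 (n_4 = 4)
Step 3: H = 12/(N(N+1)) * sum(R_i^2/n_i) - 3(N+1)
     = 12/(15*16) * (25.5^2/3 + 34.5^2/5 + 32.5^2/3 + 27.5^2/4) - 3*16
     = 0.050000 * 995.946 - 48
     = 1.797292.
Step 4: Ties present; correction factor C = 1 - 36/(15^3 - 15) = 0.989286. Corrected H = 1.797292 / 0.989286 = 1.816757.
Step 5: Under H0, H ~ chi^2(3); p-value = 0.611295.
Step 6: alpha = 0.1. fail to reject H0.

H = 1.8168, df = 3, p = 0.611295, fail to reject H0.


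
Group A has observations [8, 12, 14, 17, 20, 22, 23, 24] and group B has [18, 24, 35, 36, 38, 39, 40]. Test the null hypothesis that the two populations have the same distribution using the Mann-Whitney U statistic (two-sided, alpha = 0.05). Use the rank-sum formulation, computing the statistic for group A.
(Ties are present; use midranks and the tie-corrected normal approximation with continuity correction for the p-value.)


Step 1: Combine and sort all 15 observations; assign midranks.
sorted (value, group): (8,X), (12,X), (14,X), (17,X), (18,Y), (20,X), (22,X), (23,X), (24,X), (24,Y), (35,Y), (36,Y), (38,Y), (39,Y), (40,Y)
ranks: 8->1, 12->2, 14->3, 17->4, 18->5, 20->6, 22->7, 23->8, 24->9.5, 24->9.5, 35->11, 36->12, 38->13, 39->14, 40->15
Step 2: Rank sum for X: R1 = 1 + 2 + 3 + 4 + 6 + 7 + 8 + 9.5 = 40.5.
Step 3: U_X = R1 - n1(n1+1)/2 = 40.5 - 8*9/2 = 40.5 - 36 = 4.5.
       U_Y = n1*n2 - U_X = 56 - 4.5 = 51.5.
Step 4: Ties are present, so use the tie-corrected normal approximation (with continuity correction) for the p-value.
Step 5: p-value = 0.007719; compare to alpha = 0.05. reject H0.

U_X = 4.5, p = 0.007719, reject H0 at alpha = 0.05.


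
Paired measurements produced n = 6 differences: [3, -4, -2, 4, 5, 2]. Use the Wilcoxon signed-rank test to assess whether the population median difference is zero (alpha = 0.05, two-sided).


Step 1: Drop any zero differences (none here) and take |d_i|.
|d| = [3, 4, 2, 4, 5, 2]
Step 2: Midrank |d_i| (ties get averaged ranks).
ranks: |3|->3, |4|->4.5, |2|->1.5, |4|->4.5, |5|->6, |2|->1.5
Step 3: Attach original signs; sum ranks with positive sign and with negative sign.
W+ = 3 + 4.5 + 6 + 1.5 = 15
W- = 4.5 + 1.5 = 6
(Check: W+ + W- = 21 should equal n(n+1)/2 = 21.)
Step 4: Test statistic W = min(W+, W-) = 6.
Step 5: Ties in |d|, so use the tie-corrected normal approximation.
        E[W] = n(n+1)/4 = 6*7/4 = 10.5.
        Tie groups: |d|=2 (t=2), |d|=4 (t=2); sum(t^3 - t) = 12.
        Var[W] = n(n+1)(2n+1)/24 - sum(t^3-t)/48 = 546/24 - 12/48 = 22.5.
        z = (W - E[W]) / sqrt(Var[W]) = (6 - 10.5) / 4.7434 = -0.9487.
        Two-sided p = 2*Phi(z) = 0.342782.
Step 6: alpha = 0.05. fail to reject H0.

W+ = 15, W- = 6, W = min = 6, p = 0.342782, fail to reject H0.


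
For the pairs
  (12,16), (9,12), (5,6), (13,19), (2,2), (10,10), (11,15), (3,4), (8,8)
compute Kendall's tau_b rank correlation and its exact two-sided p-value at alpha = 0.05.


Step 1: Enumerate the 36 unordered pairs (i,j) with i<j and classify each by sign(x_j-x_i) * sign(y_j-y_i).
  (1,2):dx=-3,dy=-4->C; (1,3):dx=-7,dy=-10->C; (1,4):dx=+1,dy=+3->C; (1,5):dx=-10,dy=-14->C
  (1,6):dx=-2,dy=-6->C; (1,7):dx=-1,dy=-1->C; (1,8):dx=-9,dy=-12->C; (1,9):dx=-4,dy=-8->C
  (2,3):dx=-4,dy=-6->C; (2,4):dx=+4,dy=+7->C; (2,5):dx=-7,dy=-10->C; (2,6):dx=+1,dy=-2->D
  (2,7):dx=+2,dy=+3->C; (2,8):dx=-6,dy=-8->C; (2,9):dx=-1,dy=-4->C; (3,4):dx=+8,dy=+13->C
  (3,5):dx=-3,dy=-4->C; (3,6):dx=+5,dy=+4->C; (3,7):dx=+6,dy=+9->C; (3,8):dx=-2,dy=-2->C
  (3,9):dx=+3,dy=+2->C; (4,5):dx=-11,dy=-17->C; (4,6):dx=-3,dy=-9->C; (4,7):dx=-2,dy=-4->C
  (4,8):dx=-10,dy=-15->C; (4,9):dx=-5,dy=-11->C; (5,6):dx=+8,dy=+8->C; (5,7):dx=+9,dy=+13->C
  (5,8):dx=+1,dy=+2->C; (5,9):dx=+6,dy=+6->C; (6,7):dx=+1,dy=+5->C; (6,8):dx=-7,dy=-6->C
  (6,9):dx=-2,dy=-2->C; (7,8):dx=-8,dy=-11->C; (7,9):dx=-3,dy=-7->C; (8,9):dx=+5,dy=+4->C
Step 2: C = 35, D = 1, total pairs = 36.
Step 3: tau = (C - D)/(n(n-1)/2) = (35 - 1)/36 = 0.944444.
Step 4: Exact two-sided p-value (enumerate n! = 362880 permutations of y under H0): p = 0.000050.
Step 5: alpha = 0.05. reject H0.

tau_b = 0.9444 (C=35, D=1), p = 0.000050, reject H0.


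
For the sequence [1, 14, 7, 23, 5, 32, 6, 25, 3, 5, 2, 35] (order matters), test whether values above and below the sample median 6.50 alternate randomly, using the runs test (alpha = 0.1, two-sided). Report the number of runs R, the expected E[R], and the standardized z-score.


Step 1: Compute median = 6.50; label A = above, B = below.
Labels in order: BAAABABABBBA  (n_A = 6, n_B = 6)
Step 2: Count runs R = 8.
Step 3: Under H0 (random ordering), E[R] = 2*n_A*n_B/(n_A+n_B) + 1 = 2*6*6/12 + 1 = 7.0000.
        Var[R] = 2*n_A*n_B*(2*n_A*n_B - n_A - n_B) / ((n_A+n_B)^2 * (n_A+n_B-1)) = 4320/1584 = 2.7273.
        SD[R] = 1.6514.
Step 4: Continuity-corrected z = (R - 0.5 - E[R]) / SD[R] = (8 - 0.5 - 7.0000) / 1.6514 = 0.3028.
Step 5: Two-sided p-value via normal approximation = 2*(1 - Phi(|z|)) = 0.762069.
Step 6: alpha = 0.1. fail to reject H0.

R = 8, z = 0.3028, p = 0.762069, fail to reject H0.


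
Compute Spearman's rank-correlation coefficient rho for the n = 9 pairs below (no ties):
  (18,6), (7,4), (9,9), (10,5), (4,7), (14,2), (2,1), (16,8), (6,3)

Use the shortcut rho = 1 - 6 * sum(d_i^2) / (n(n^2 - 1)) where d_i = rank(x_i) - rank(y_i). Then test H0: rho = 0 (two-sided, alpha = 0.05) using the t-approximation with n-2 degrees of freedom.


Step 1: Rank x and y separately (midranks; no ties here).
rank(x): 18->9, 7->4, 9->5, 10->6, 4->2, 14->7, 2->1, 16->8, 6->3
rank(y): 6->6, 4->4, 9->9, 5->5, 7->7, 2->2, 1->1, 8->8, 3->3
Step 2: d_i = R_x(i) - R_y(i); compute d_i^2.
  (9-6)^2=9, (4-4)^2=0, (5-9)^2=16, (6-5)^2=1, (2-7)^2=25, (7-2)^2=25, (1-1)^2=0, (8-8)^2=0, (3-3)^2=0
sum(d^2) = 76.
Step 3: rho = 1 - 6*76 / (9*(9^2 - 1)) = 1 - 456/720 = 0.366667.
Step 4: Under H0, t = rho * sqrt((n-2)/(1-rho^2)) = 1.0427 ~ t(7).
Step 5: Two-sided p-value from the t-distribution with 7 df = 0.331740.
Step 6: alpha = 0.05. fail to reject H0.

rho = 0.3667, p = 0.331740, fail to reject H0 at alpha = 0.05.


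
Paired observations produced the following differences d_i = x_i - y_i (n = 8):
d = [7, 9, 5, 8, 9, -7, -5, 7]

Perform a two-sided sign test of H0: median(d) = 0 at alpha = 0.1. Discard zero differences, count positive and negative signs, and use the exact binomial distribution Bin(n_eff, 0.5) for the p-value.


Step 1: Discard zero differences. Original n = 8; n_eff = number of nonzero differences = 8.
Nonzero differences (with sign): +7, +9, +5, +8, +9, -7, -5, +7
Step 2: Count signs: positive = 6, negative = 2.
Step 3: Under H0: P(positive) = 0.5, so the number of positives S ~ Bin(8, 0.5).
Step 4: Two-sided exact p-value = sum of Bin(8,0.5) probabilities at or below the observed probability = 0.289062.
Step 5: alpha = 0.1. fail to reject H0.

n_eff = 8, pos = 6, neg = 2, p = 0.289062, fail to reject H0.


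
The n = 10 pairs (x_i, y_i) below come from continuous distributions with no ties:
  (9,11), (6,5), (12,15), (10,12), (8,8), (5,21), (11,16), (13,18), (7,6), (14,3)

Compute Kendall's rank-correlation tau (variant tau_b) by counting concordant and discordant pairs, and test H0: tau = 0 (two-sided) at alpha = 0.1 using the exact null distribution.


Step 1: Enumerate the 45 unordered pairs (i,j) with i<j and classify each by sign(x_j-x_i) * sign(y_j-y_i).
  (1,2):dx=-3,dy=-6->C; (1,3):dx=+3,dy=+4->C; (1,4):dx=+1,dy=+1->C; (1,5):dx=-1,dy=-3->C
  (1,6):dx=-4,dy=+10->D; (1,7):dx=+2,dy=+5->C; (1,8):dx=+4,dy=+7->C; (1,9):dx=-2,dy=-5->C
  (1,10):dx=+5,dy=-8->D; (2,3):dx=+6,dy=+10->C; (2,4):dx=+4,dy=+7->C; (2,5):dx=+2,dy=+3->C
  (2,6):dx=-1,dy=+16->D; (2,7):dx=+5,dy=+11->C; (2,8):dx=+7,dy=+13->C; (2,9):dx=+1,dy=+1->C
  (2,10):dx=+8,dy=-2->D; (3,4):dx=-2,dy=-3->C; (3,5):dx=-4,dy=-7->C; (3,6):dx=-7,dy=+6->D
  (3,7):dx=-1,dy=+1->D; (3,8):dx=+1,dy=+3->C; (3,9):dx=-5,dy=-9->C; (3,10):dx=+2,dy=-12->D
  (4,5):dx=-2,dy=-4->C; (4,6):dx=-5,dy=+9->D; (4,7):dx=+1,dy=+4->C; (4,8):dx=+3,dy=+6->C
  (4,9):dx=-3,dy=-6->C; (4,10):dx=+4,dy=-9->D; (5,6):dx=-3,dy=+13->D; (5,7):dx=+3,dy=+8->C
  (5,8):dx=+5,dy=+10->C; (5,9):dx=-1,dy=-2->C; (5,10):dx=+6,dy=-5->D; (6,7):dx=+6,dy=-5->D
  (6,8):dx=+8,dy=-3->D; (6,9):dx=+2,dy=-15->D; (6,10):dx=+9,dy=-18->D; (7,8):dx=+2,dy=+2->C
  (7,9):dx=-4,dy=-10->C; (7,10):dx=+3,dy=-13->D; (8,9):dx=-6,dy=-12->C; (8,10):dx=+1,dy=-15->D
  (9,10):dx=+7,dy=-3->D
Step 2: C = 27, D = 18, total pairs = 45.
Step 3: tau = (C - D)/(n(n-1)/2) = (27 - 18)/45 = 0.200000.
Step 4: Exact two-sided p-value (enumerate n! = 3628800 permutations of y under H0): p = 0.484313.
Step 5: alpha = 0.1. fail to reject H0.

tau_b = 0.2000 (C=27, D=18), p = 0.484313, fail to reject H0.


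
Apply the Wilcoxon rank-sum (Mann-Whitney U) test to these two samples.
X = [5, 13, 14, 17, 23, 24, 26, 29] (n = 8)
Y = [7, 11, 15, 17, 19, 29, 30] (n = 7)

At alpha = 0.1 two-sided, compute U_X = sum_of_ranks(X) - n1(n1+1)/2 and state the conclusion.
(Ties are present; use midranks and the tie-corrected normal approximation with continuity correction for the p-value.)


Step 1: Combine and sort all 15 observations; assign midranks.
sorted (value, group): (5,X), (7,Y), (11,Y), (13,X), (14,X), (15,Y), (17,X), (17,Y), (19,Y), (23,X), (24,X), (26,X), (29,X), (29,Y), (30,Y)
ranks: 5->1, 7->2, 11->3, 13->4, 14->5, 15->6, 17->7.5, 17->7.5, 19->9, 23->10, 24->11, 26->12, 29->13.5, 29->13.5, 30->15
Step 2: Rank sum for X: R1 = 1 + 4 + 5 + 7.5 + 10 + 11 + 12 + 13.5 = 64.
Step 3: U_X = R1 - n1(n1+1)/2 = 64 - 8*9/2 = 64 - 36 = 28.
       U_Y = n1*n2 - U_X = 56 - 28 = 28.
Step 4: Ties are present, so use the tie-corrected normal approximation (with continuity correction) for the p-value.
Step 5: p-value = 1.000000; compare to alpha = 0.1. fail to reject H0.

U_X = 28, p = 1.000000, fail to reject H0 at alpha = 0.1.


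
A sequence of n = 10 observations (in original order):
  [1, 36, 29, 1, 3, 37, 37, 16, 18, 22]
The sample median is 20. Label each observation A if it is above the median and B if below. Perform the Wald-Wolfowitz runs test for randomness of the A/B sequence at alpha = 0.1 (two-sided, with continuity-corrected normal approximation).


Step 1: Compute median = 20; label A = above, B = below.
Labels in order: BAABBAABBA  (n_A = 5, n_B = 5)
Step 2: Count runs R = 6.
Step 3: Under H0 (random ordering), E[R] = 2*n_A*n_B/(n_A+n_B) + 1 = 2*5*5/10 + 1 = 6.0000.
        Var[R] = 2*n_A*n_B*(2*n_A*n_B - n_A - n_B) / ((n_A+n_B)^2 * (n_A+n_B-1)) = 2000/900 = 2.2222.
        SD[R] = 1.4907.
Step 4: R = E[R], so z = 0 with no continuity correction.
Step 5: Two-sided p-value via normal approximation = 2*(1 - Phi(|z|)) = 1.000000.
Step 6: alpha = 0.1. fail to reject H0.

R = 6, z = 0.0000, p = 1.000000, fail to reject H0.


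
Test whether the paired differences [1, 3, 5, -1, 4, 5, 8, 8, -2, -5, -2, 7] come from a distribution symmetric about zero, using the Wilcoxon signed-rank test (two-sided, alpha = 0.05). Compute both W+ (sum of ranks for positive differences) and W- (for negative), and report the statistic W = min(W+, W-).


Step 1: Drop any zero differences (none here) and take |d_i|.
|d| = [1, 3, 5, 1, 4, 5, 8, 8, 2, 5, 2, 7]
Step 2: Midrank |d_i| (ties get averaged ranks).
ranks: |1|->1.5, |3|->5, |5|->8, |1|->1.5, |4|->6, |5|->8, |8|->11.5, |8|->11.5, |2|->3.5, |5|->8, |2|->3.5, |7|->10
Step 3: Attach original signs; sum ranks with positive sign and with negative sign.
W+ = 1.5 + 5 + 8 + 6 + 8 + 11.5 + 11.5 + 10 = 61.5
W- = 1.5 + 3.5 + 8 + 3.5 = 16.5
(Check: W+ + W- = 78 should equal n(n+1)/2 = 78.)
Step 4: Test statistic W = min(W+, W-) = 16.5.
Step 5: Ties in |d|, so use the tie-corrected normal approximation.
        E[W] = n(n+1)/4 = 12*13/4 = 39.
        Tie groups: |d|=1 (t=2), |d|=2 (t=2), |d|=5 (t=3), |d|=8 (t=2); sum(t^3 - t) = 42.
        Var[W] = n(n+1)(2n+1)/24 - sum(t^3-t)/48 = 3900/24 - 42/48 = 161.625.
        z = (W - E[W]) / sqrt(Var[W]) = (16.5 - 39) / 12.7132 = -1.7698.
        Two-sided p = 2*Phi(z) = 0.076758.
Step 6: alpha = 0.05. fail to reject H0.

W+ = 61.5, W- = 16.5, W = min = 16.5, p = 0.076758, fail to reject H0.


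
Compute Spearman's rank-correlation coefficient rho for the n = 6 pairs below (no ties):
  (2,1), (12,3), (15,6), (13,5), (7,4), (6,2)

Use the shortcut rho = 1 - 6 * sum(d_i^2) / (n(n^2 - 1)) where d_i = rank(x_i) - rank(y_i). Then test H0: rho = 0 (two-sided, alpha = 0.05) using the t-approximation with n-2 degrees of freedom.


Step 1: Rank x and y separately (midranks; no ties here).
rank(x): 2->1, 12->4, 15->6, 13->5, 7->3, 6->2
rank(y): 1->1, 3->3, 6->6, 5->5, 4->4, 2->2
Step 2: d_i = R_x(i) - R_y(i); compute d_i^2.
  (1-1)^2=0, (4-3)^2=1, (6-6)^2=0, (5-5)^2=0, (3-4)^2=1, (2-2)^2=0
sum(d^2) = 2.
Step 3: rho = 1 - 6*2 / (6*(6^2 - 1)) = 1 - 12/210 = 0.942857.
Step 4: Under H0, t = rho * sqrt((n-2)/(1-rho^2)) = 5.6595 ~ t(4).
Step 5: Two-sided p-value from the t-distribution with 4 df = 0.004805.
Step 6: alpha = 0.05. reject H0.

rho = 0.9429, p = 0.004805, reject H0 at alpha = 0.05.


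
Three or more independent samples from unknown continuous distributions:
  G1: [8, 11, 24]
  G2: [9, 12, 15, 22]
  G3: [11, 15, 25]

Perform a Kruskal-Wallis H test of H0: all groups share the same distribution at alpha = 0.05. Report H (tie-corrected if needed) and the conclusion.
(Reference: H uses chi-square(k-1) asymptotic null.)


Step 1: Combine all N = 10 observations and assign midranks.
sorted (value, group, rank): (8,G1,1), (9,G2,2), (11,G1,3.5), (11,G3,3.5), (12,G2,5), (15,G2,6.5), (15,G3,6.5), (22,G2,8), (24,G1,9), (25,G3,10)
Step 2: Sum ranks within each group.
R_1 = 13.5 (n_1 = 3)
R_2 = 21.5 (n_2 = 4)
R_3 = 20 (n_3 = 3)
Step 3: H = 12/(N(N+1)) * sum(R_i^2/n_i) - 3(N+1)
     = 12/(10*11) * (13.5^2/3 + 21.5^2/4 + 20^2/3) - 3*11
     = 0.109091 * 309.646 - 33
     = 0.779545.
Step 4: Ties present; correction factor C = 1 - 12/(10^3 - 10) = 0.987879. Corrected H = 0.779545 / 0.987879 = 0.789110.
Step 5: Under H0, H ~ chi^2(2); p-value = 0.673980.
Step 6: alpha = 0.05. fail to reject H0.

H = 0.7891, df = 2, p = 0.673980, fail to reject H0.


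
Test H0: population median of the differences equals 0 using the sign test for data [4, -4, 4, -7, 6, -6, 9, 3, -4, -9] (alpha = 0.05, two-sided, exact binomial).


Step 1: Discard zero differences. Original n = 10; n_eff = number of nonzero differences = 10.
Nonzero differences (with sign): +4, -4, +4, -7, +6, -6, +9, +3, -4, -9
Step 2: Count signs: positive = 5, negative = 5.
Step 3: Under H0: P(positive) = 0.5, so the number of positives S ~ Bin(10, 0.5).
Step 4: Two-sided exact p-value = sum of Bin(10,0.5) probabilities at or below the observed probability = 1.000000.
Step 5: alpha = 0.05. fail to reject H0.

n_eff = 10, pos = 5, neg = 5, p = 1.000000, fail to reject H0.


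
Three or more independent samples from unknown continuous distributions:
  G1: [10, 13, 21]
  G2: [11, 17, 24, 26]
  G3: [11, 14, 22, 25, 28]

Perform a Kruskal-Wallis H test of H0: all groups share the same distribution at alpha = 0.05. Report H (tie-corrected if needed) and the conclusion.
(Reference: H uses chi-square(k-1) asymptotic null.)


Step 1: Combine all N = 12 observations and assign midranks.
sorted (value, group, rank): (10,G1,1), (11,G2,2.5), (11,G3,2.5), (13,G1,4), (14,G3,5), (17,G2,6), (21,G1,7), (22,G3,8), (24,G2,9), (25,G3,10), (26,G2,11), (28,G3,12)
Step 2: Sum ranks within each group.
R_1 = 12 (n_1 = 3)
R_2 = 28.5 (n_2 = 4)
R_3 = 37.5 (n_3 = 5)
Step 3: H = 12/(N(N+1)) * sum(R_i^2/n_i) - 3(N+1)
     = 12/(12*13) * (12^2/3 + 28.5^2/4 + 37.5^2/5) - 3*13
     = 0.076923 * 532.312 - 39
     = 1.947115.
Step 4: Ties present; correction factor C = 1 - 6/(12^3 - 12) = 0.996503. Corrected H = 1.947115 / 0.996503 = 1.953947.
Step 5: Under H0, H ~ chi^2(2); p-value = 0.376449.
Step 6: alpha = 0.05. fail to reject H0.

H = 1.9539, df = 2, p = 0.376449, fail to reject H0.


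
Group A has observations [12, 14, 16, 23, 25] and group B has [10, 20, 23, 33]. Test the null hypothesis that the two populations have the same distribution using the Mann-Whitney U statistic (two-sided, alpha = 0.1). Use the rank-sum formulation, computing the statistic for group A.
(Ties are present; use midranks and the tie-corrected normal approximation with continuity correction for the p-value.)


Step 1: Combine and sort all 9 observations; assign midranks.
sorted (value, group): (10,Y), (12,X), (14,X), (16,X), (20,Y), (23,X), (23,Y), (25,X), (33,Y)
ranks: 10->1, 12->2, 14->3, 16->4, 20->5, 23->6.5, 23->6.5, 25->8, 33->9
Step 2: Rank sum for X: R1 = 2 + 3 + 4 + 6.5 + 8 = 23.5.
Step 3: U_X = R1 - n1(n1+1)/2 = 23.5 - 5*6/2 = 23.5 - 15 = 8.5.
       U_Y = n1*n2 - U_X = 20 - 8.5 = 11.5.
Step 4: Ties are present, so use the tie-corrected normal approximation (with continuity correction) for the p-value.
Step 5: p-value = 0.805701; compare to alpha = 0.1. fail to reject H0.

U_X = 8.5, p = 0.805701, fail to reject H0 at alpha = 0.1.


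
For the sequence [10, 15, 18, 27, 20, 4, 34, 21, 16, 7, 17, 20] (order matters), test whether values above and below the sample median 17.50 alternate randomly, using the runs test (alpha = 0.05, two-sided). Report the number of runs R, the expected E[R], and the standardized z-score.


Step 1: Compute median = 17.50; label A = above, B = below.
Labels in order: BBAAABAABBBA  (n_A = 6, n_B = 6)
Step 2: Count runs R = 6.
Step 3: Under H0 (random ordering), E[R] = 2*n_A*n_B/(n_A+n_B) + 1 = 2*6*6/12 + 1 = 7.0000.
        Var[R] = 2*n_A*n_B*(2*n_A*n_B - n_A - n_B) / ((n_A+n_B)^2 * (n_A+n_B-1)) = 4320/1584 = 2.7273.
        SD[R] = 1.6514.
Step 4: Continuity-corrected z = (R + 0.5 - E[R]) / SD[R] = (6 + 0.5 - 7.0000) / 1.6514 = -0.3028.
Step 5: Two-sided p-value via normal approximation = 2*(1 - Phi(|z|)) = 0.762069.
Step 6: alpha = 0.05. fail to reject H0.

R = 6, z = -0.3028, p = 0.762069, fail to reject H0.


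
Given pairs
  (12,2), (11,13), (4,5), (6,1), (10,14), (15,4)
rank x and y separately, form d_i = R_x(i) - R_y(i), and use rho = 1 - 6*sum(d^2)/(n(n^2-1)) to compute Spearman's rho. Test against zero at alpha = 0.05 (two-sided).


Step 1: Rank x and y separately (midranks; no ties here).
rank(x): 12->5, 11->4, 4->1, 6->2, 10->3, 15->6
rank(y): 2->2, 13->5, 5->4, 1->1, 14->6, 4->3
Step 2: d_i = R_x(i) - R_y(i); compute d_i^2.
  (5-2)^2=9, (4-5)^2=1, (1-4)^2=9, (2-1)^2=1, (3-6)^2=9, (6-3)^2=9
sum(d^2) = 38.
Step 3: rho = 1 - 6*38 / (6*(6^2 - 1)) = 1 - 228/210 = -0.085714.
Step 4: Under H0, t = rho * sqrt((n-2)/(1-rho^2)) = -0.1721 ~ t(4).
Step 5: Two-sided p-value from the t-distribution with 4 df = 0.871743.
Step 6: alpha = 0.05. fail to reject H0.

rho = -0.0857, p = 0.871743, fail to reject H0 at alpha = 0.05.


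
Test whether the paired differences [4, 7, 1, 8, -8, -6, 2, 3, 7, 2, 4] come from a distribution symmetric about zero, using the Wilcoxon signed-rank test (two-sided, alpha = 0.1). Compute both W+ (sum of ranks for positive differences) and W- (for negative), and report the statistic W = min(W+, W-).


Step 1: Drop any zero differences (none here) and take |d_i|.
|d| = [4, 7, 1, 8, 8, 6, 2, 3, 7, 2, 4]
Step 2: Midrank |d_i| (ties get averaged ranks).
ranks: |4|->5.5, |7|->8.5, |1|->1, |8|->10.5, |8|->10.5, |6|->7, |2|->2.5, |3|->4, |7|->8.5, |2|->2.5, |4|->5.5
Step 3: Attach original signs; sum ranks with positive sign and with negative sign.
W+ = 5.5 + 8.5 + 1 + 10.5 + 2.5 + 4 + 8.5 + 2.5 + 5.5 = 48.5
W- = 10.5 + 7 = 17.5
(Check: W+ + W- = 66 should equal n(n+1)/2 = 66.)
Step 4: Test statistic W = min(W+, W-) = 17.5.
Step 5: Ties in |d|, so use the tie-corrected normal approximation.
        E[W] = n(n+1)/4 = 11*12/4 = 33.
        Tie groups: |d|=2 (t=2), |d|=4 (t=2), |d|=7 (t=2), |d|=8 (t=2); sum(t^3 - t) = 24.
        Var[W] = n(n+1)(2n+1)/24 - sum(t^3-t)/48 = 3036/24 - 24/48 = 126.
        z = (W - E[W]) / sqrt(Var[W]) = (17.5 - 33) / 11.2250 = -1.3808.
        Two-sided p = 2*Phi(z) = 0.167325.
Step 6: alpha = 0.1. fail to reject H0.

W+ = 48.5, W- = 17.5, W = min = 17.5, p = 0.167325, fail to reject H0.


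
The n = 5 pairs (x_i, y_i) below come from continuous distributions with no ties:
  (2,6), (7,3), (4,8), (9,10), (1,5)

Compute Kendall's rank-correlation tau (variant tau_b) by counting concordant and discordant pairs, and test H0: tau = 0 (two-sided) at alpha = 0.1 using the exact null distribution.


Step 1: Enumerate the 10 unordered pairs (i,j) with i<j and classify each by sign(x_j-x_i) * sign(y_j-y_i).
  (1,2):dx=+5,dy=-3->D; (1,3):dx=+2,dy=+2->C; (1,4):dx=+7,dy=+4->C; (1,5):dx=-1,dy=-1->C
  (2,3):dx=-3,dy=+5->D; (2,4):dx=+2,dy=+7->C; (2,5):dx=-6,dy=+2->D; (3,4):dx=+5,dy=+2->C
  (3,5):dx=-3,dy=-3->C; (4,5):dx=-8,dy=-5->C
Step 2: C = 7, D = 3, total pairs = 10.
Step 3: tau = (C - D)/(n(n-1)/2) = (7 - 3)/10 = 0.400000.
Step 4: Exact two-sided p-value (enumerate n! = 120 permutations of y under H0): p = 0.483333.
Step 5: alpha = 0.1. fail to reject H0.

tau_b = 0.4000 (C=7, D=3), p = 0.483333, fail to reject H0.


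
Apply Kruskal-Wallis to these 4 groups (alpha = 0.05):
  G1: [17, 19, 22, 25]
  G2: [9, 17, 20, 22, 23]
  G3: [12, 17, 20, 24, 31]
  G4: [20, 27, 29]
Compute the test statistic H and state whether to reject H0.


Step 1: Combine all N = 17 observations and assign midranks.
sorted (value, group, rank): (9,G2,1), (12,G3,2), (17,G1,4), (17,G2,4), (17,G3,4), (19,G1,6), (20,G2,8), (20,G3,8), (20,G4,8), (22,G1,10.5), (22,G2,10.5), (23,G2,12), (24,G3,13), (25,G1,14), (27,G4,15), (29,G4,16), (31,G3,17)
Step 2: Sum ranks within each group.
R_1 = 34.5 (n_1 = 4)
R_2 = 35.5 (n_2 = 5)
R_3 = 44 (n_3 = 5)
R_4 = 39 (n_4 = 3)
Step 3: H = 12/(N(N+1)) * sum(R_i^2/n_i) - 3(N+1)
     = 12/(17*18) * (34.5^2/4 + 35.5^2/5 + 44^2/5 + 39^2/3) - 3*18
     = 0.039216 * 1443.81 - 54
     = 2.620098.
Step 4: Ties present; correction factor C = 1 - 54/(17^3 - 17) = 0.988971. Corrected H = 2.620098 / 0.988971 = 2.649318.
Step 5: Under H0, H ~ chi^2(3); p-value = 0.448909.
Step 6: alpha = 0.05. fail to reject H0.

H = 2.6493, df = 3, p = 0.448909, fail to reject H0.


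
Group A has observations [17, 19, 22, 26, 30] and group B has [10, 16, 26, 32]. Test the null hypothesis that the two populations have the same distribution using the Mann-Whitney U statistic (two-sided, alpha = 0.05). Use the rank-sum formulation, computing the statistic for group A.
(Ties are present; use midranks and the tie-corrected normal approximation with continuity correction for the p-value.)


Step 1: Combine and sort all 9 observations; assign midranks.
sorted (value, group): (10,Y), (16,Y), (17,X), (19,X), (22,X), (26,X), (26,Y), (30,X), (32,Y)
ranks: 10->1, 16->2, 17->3, 19->4, 22->5, 26->6.5, 26->6.5, 30->8, 32->9
Step 2: Rank sum for X: R1 = 3 + 4 + 5 + 6.5 + 8 = 26.5.
Step 3: U_X = R1 - n1(n1+1)/2 = 26.5 - 5*6/2 = 26.5 - 15 = 11.5.
       U_Y = n1*n2 - U_X = 20 - 11.5 = 8.5.
Step 4: Ties are present, so use the tie-corrected normal approximation (with continuity correction) for the p-value.
Step 5: p-value = 0.805701; compare to alpha = 0.05. fail to reject H0.

U_X = 11.5, p = 0.805701, fail to reject H0 at alpha = 0.05.


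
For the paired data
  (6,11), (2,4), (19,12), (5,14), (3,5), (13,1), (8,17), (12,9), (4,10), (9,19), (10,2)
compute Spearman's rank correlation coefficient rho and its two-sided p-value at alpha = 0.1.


Step 1: Rank x and y separately (midranks; no ties here).
rank(x): 6->5, 2->1, 19->11, 5->4, 3->2, 13->10, 8->6, 12->9, 4->3, 9->7, 10->8
rank(y): 11->7, 4->3, 12->8, 14->9, 5->4, 1->1, 17->10, 9->5, 10->6, 19->11, 2->2
Step 2: d_i = R_x(i) - R_y(i); compute d_i^2.
  (5-7)^2=4, (1-3)^2=4, (11-8)^2=9, (4-9)^2=25, (2-4)^2=4, (10-1)^2=81, (6-10)^2=16, (9-5)^2=16, (3-6)^2=9, (7-11)^2=16, (8-2)^2=36
sum(d^2) = 220.
Step 3: rho = 1 - 6*220 / (11*(11^2 - 1)) = 1 - 1320/1320 = 0.000000.
Step 4: Under H0, t = rho * sqrt((n-2)/(1-rho^2)) = 0.0000 ~ t(9).
Step 5: Two-sided p-value from the t-distribution with 9 df = 1.000000.
Step 6: alpha = 0.1. fail to reject H0.

rho = 0.0000, p = 1.000000, fail to reject H0 at alpha = 0.1.


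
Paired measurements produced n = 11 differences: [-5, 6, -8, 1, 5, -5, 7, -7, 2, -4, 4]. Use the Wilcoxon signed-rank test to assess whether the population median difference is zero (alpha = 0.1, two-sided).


Step 1: Drop any zero differences (none here) and take |d_i|.
|d| = [5, 6, 8, 1, 5, 5, 7, 7, 2, 4, 4]
Step 2: Midrank |d_i| (ties get averaged ranks).
ranks: |5|->6, |6|->8, |8|->11, |1|->1, |5|->6, |5|->6, |7|->9.5, |7|->9.5, |2|->2, |4|->3.5, |4|->3.5
Step 3: Attach original signs; sum ranks with positive sign and with negative sign.
W+ = 8 + 1 + 6 + 9.5 + 2 + 3.5 = 30
W- = 6 + 11 + 6 + 9.5 + 3.5 = 36
(Check: W+ + W- = 66 should equal n(n+1)/2 = 66.)
Step 4: Test statistic W = min(W+, W-) = 30.
Step 5: Ties in |d|, so use the tie-corrected normal approximation.
        E[W] = n(n+1)/4 = 11*12/4 = 33.
        Tie groups: |d|=4 (t=2), |d|=5 (t=3), |d|=7 (t=2); sum(t^3 - t) = 36.
        Var[W] = n(n+1)(2n+1)/24 - sum(t^3-t)/48 = 3036/24 - 36/48 = 125.75.
        z = (W - E[W]) / sqrt(Var[W]) = (30 - 33) / 11.2138 = -0.2675.
        Two-sided p = 2*Phi(z) = 0.789064.
Step 6: alpha = 0.1. fail to reject H0.

W+ = 30, W- = 36, W = min = 30, p = 0.789064, fail to reject H0.


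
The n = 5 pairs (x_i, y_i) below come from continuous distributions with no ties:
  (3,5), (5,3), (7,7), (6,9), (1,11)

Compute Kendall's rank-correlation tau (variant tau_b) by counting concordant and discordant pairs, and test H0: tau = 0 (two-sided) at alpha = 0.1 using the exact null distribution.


Step 1: Enumerate the 10 unordered pairs (i,j) with i<j and classify each by sign(x_j-x_i) * sign(y_j-y_i).
  (1,2):dx=+2,dy=-2->D; (1,3):dx=+4,dy=+2->C; (1,4):dx=+3,dy=+4->C; (1,5):dx=-2,dy=+6->D
  (2,3):dx=+2,dy=+4->C; (2,4):dx=+1,dy=+6->C; (2,5):dx=-4,dy=+8->D; (3,4):dx=-1,dy=+2->D
  (3,5):dx=-6,dy=+4->D; (4,5):dx=-5,dy=+2->D
Step 2: C = 4, D = 6, total pairs = 10.
Step 3: tau = (C - D)/(n(n-1)/2) = (4 - 6)/10 = -0.200000.
Step 4: Exact two-sided p-value (enumerate n! = 120 permutations of y under H0): p = 0.816667.
Step 5: alpha = 0.1. fail to reject H0.

tau_b = -0.2000 (C=4, D=6), p = 0.816667, fail to reject H0.


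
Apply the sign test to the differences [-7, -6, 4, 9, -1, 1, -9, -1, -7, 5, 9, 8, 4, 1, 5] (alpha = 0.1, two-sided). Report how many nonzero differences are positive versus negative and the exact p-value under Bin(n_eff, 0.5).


Step 1: Discard zero differences. Original n = 15; n_eff = number of nonzero differences = 15.
Nonzero differences (with sign): -7, -6, +4, +9, -1, +1, -9, -1, -7, +5, +9, +8, +4, +1, +5
Step 2: Count signs: positive = 9, negative = 6.
Step 3: Under H0: P(positive) = 0.5, so the number of positives S ~ Bin(15, 0.5).
Step 4: Two-sided exact p-value = sum of Bin(15,0.5) probabilities at or below the observed probability = 0.607239.
Step 5: alpha = 0.1. fail to reject H0.

n_eff = 15, pos = 9, neg = 6, p = 0.607239, fail to reject H0.


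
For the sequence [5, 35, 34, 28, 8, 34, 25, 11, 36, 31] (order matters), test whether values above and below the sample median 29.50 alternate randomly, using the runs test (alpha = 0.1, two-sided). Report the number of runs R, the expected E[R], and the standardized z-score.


Step 1: Compute median = 29.50; label A = above, B = below.
Labels in order: BAABBABBAA  (n_A = 5, n_B = 5)
Step 2: Count runs R = 6.
Step 3: Under H0 (random ordering), E[R] = 2*n_A*n_B/(n_A+n_B) + 1 = 2*5*5/10 + 1 = 6.0000.
        Var[R] = 2*n_A*n_B*(2*n_A*n_B - n_A - n_B) / ((n_A+n_B)^2 * (n_A+n_B-1)) = 2000/900 = 2.2222.
        SD[R] = 1.4907.
Step 4: R = E[R], so z = 0 with no continuity correction.
Step 5: Two-sided p-value via normal approximation = 2*(1 - Phi(|z|)) = 1.000000.
Step 6: alpha = 0.1. fail to reject H0.

R = 6, z = 0.0000, p = 1.000000, fail to reject H0.


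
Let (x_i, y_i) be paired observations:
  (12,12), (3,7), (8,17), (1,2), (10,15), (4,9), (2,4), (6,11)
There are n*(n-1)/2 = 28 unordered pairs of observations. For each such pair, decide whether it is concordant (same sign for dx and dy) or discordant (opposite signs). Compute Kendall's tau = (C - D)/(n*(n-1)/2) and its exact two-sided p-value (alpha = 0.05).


Step 1: Enumerate the 28 unordered pairs (i,j) with i<j and classify each by sign(x_j-x_i) * sign(y_j-y_i).
  (1,2):dx=-9,dy=-5->C; (1,3):dx=-4,dy=+5->D; (1,4):dx=-11,dy=-10->C; (1,5):dx=-2,dy=+3->D
  (1,6):dx=-8,dy=-3->C; (1,7):dx=-10,dy=-8->C; (1,8):dx=-6,dy=-1->C; (2,3):dx=+5,dy=+10->C
  (2,4):dx=-2,dy=-5->C; (2,5):dx=+7,dy=+8->C; (2,6):dx=+1,dy=+2->C; (2,7):dx=-1,dy=-3->C
  (2,8):dx=+3,dy=+4->C; (3,4):dx=-7,dy=-15->C; (3,5):dx=+2,dy=-2->D; (3,6):dx=-4,dy=-8->C
  (3,7):dx=-6,dy=-13->C; (3,8):dx=-2,dy=-6->C; (4,5):dx=+9,dy=+13->C; (4,6):dx=+3,dy=+7->C
  (4,7):dx=+1,dy=+2->C; (4,8):dx=+5,dy=+9->C; (5,6):dx=-6,dy=-6->C; (5,7):dx=-8,dy=-11->C
  (5,8):dx=-4,dy=-4->C; (6,7):dx=-2,dy=-5->C; (6,8):dx=+2,dy=+2->C; (7,8):dx=+4,dy=+7->C
Step 2: C = 25, D = 3, total pairs = 28.
Step 3: tau = (C - D)/(n(n-1)/2) = (25 - 3)/28 = 0.785714.
Step 4: Exact two-sided p-value (enumerate n! = 40320 permutations of y under H0): p = 0.005506.
Step 5: alpha = 0.05. reject H0.

tau_b = 0.7857 (C=25, D=3), p = 0.005506, reject H0.


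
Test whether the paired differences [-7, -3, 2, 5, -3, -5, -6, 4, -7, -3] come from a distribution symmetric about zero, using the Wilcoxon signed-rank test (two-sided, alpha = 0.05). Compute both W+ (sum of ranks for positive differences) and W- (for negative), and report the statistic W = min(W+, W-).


Step 1: Drop any zero differences (none here) and take |d_i|.
|d| = [7, 3, 2, 5, 3, 5, 6, 4, 7, 3]
Step 2: Midrank |d_i| (ties get averaged ranks).
ranks: |7|->9.5, |3|->3, |2|->1, |5|->6.5, |3|->3, |5|->6.5, |6|->8, |4|->5, |7|->9.5, |3|->3
Step 3: Attach original signs; sum ranks with positive sign and with negative sign.
W+ = 1 + 6.5 + 5 = 12.5
W- = 9.5 + 3 + 3 + 6.5 + 8 + 9.5 + 3 = 42.5
(Check: W+ + W- = 55 should equal n(n+1)/2 = 55.)
Step 4: Test statistic W = min(W+, W-) = 12.5.
Step 5: Ties in |d|, so use the tie-corrected normal approximation.
        E[W] = n(n+1)/4 = 10*11/4 = 27.5.
        Tie groups: |d|=3 (t=3), |d|=5 (t=2), |d|=7 (t=2); sum(t^3 - t) = 36.
        Var[W] = n(n+1)(2n+1)/24 - sum(t^3-t)/48 = 2310/24 - 36/48 = 95.5.
        z = (W - E[W]) / sqrt(Var[W]) = (12.5 - 27.5) / 9.7724 = -1.5349.
        Two-sided p = 2*Phi(z) = 0.124800.
Step 6: alpha = 0.05. fail to reject H0.

W+ = 12.5, W- = 42.5, W = min = 12.5, p = 0.124800, fail to reject H0.


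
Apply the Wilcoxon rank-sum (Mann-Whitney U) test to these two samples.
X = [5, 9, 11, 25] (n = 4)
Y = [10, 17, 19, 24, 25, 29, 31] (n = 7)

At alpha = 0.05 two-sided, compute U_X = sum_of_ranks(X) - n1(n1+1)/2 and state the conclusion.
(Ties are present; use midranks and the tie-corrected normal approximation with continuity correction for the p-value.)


Step 1: Combine and sort all 11 observations; assign midranks.
sorted (value, group): (5,X), (9,X), (10,Y), (11,X), (17,Y), (19,Y), (24,Y), (25,X), (25,Y), (29,Y), (31,Y)
ranks: 5->1, 9->2, 10->3, 11->4, 17->5, 19->6, 24->7, 25->8.5, 25->8.5, 29->10, 31->11
Step 2: Rank sum for X: R1 = 1 + 2 + 4 + 8.5 = 15.5.
Step 3: U_X = R1 - n1(n1+1)/2 = 15.5 - 4*5/2 = 15.5 - 10 = 5.5.
       U_Y = n1*n2 - U_X = 28 - 5.5 = 22.5.
Step 4: Ties are present, so use the tie-corrected normal approximation (with continuity correction) for the p-value.
Step 5: p-value = 0.129695; compare to alpha = 0.05. fail to reject H0.

U_X = 5.5, p = 0.129695, fail to reject H0 at alpha = 0.05.


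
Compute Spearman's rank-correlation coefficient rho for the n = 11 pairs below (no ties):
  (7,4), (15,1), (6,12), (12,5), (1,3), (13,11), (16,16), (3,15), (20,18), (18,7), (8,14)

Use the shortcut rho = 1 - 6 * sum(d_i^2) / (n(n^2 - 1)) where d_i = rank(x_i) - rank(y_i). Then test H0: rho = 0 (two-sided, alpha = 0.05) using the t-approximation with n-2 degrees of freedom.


Step 1: Rank x and y separately (midranks; no ties here).
rank(x): 7->4, 15->8, 6->3, 12->6, 1->1, 13->7, 16->9, 3->2, 20->11, 18->10, 8->5
rank(y): 4->3, 1->1, 12->7, 5->4, 3->2, 11->6, 16->10, 15->9, 18->11, 7->5, 14->8
Step 2: d_i = R_x(i) - R_y(i); compute d_i^2.
  (4-3)^2=1, (8-1)^2=49, (3-7)^2=16, (6-4)^2=4, (1-2)^2=1, (7-6)^2=1, (9-10)^2=1, (2-9)^2=49, (11-11)^2=0, (10-5)^2=25, (5-8)^2=9
sum(d^2) = 156.
Step 3: rho = 1 - 6*156 / (11*(11^2 - 1)) = 1 - 936/1320 = 0.290909.
Step 4: Under H0, t = rho * sqrt((n-2)/(1-rho^2)) = 0.9122 ~ t(9).
Step 5: Two-sided p-value from the t-distribution with 9 df = 0.385457.
Step 6: alpha = 0.05. fail to reject H0.

rho = 0.2909, p = 0.385457, fail to reject H0 at alpha = 0.05.


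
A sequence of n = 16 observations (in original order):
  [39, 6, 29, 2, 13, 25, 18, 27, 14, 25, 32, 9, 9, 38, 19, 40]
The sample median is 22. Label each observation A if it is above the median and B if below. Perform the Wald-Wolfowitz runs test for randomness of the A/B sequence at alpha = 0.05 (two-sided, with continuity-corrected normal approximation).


Step 1: Compute median = 22; label A = above, B = below.
Labels in order: ABABBABABAABBABA  (n_A = 8, n_B = 8)
Step 2: Count runs R = 13.
Step 3: Under H0 (random ordering), E[R] = 2*n_A*n_B/(n_A+n_B) + 1 = 2*8*8/16 + 1 = 9.0000.
        Var[R] = 2*n_A*n_B*(2*n_A*n_B - n_A - n_B) / ((n_A+n_B)^2 * (n_A+n_B-1)) = 14336/3840 = 3.7333.
        SD[R] = 1.9322.
Step 4: Continuity-corrected z = (R - 0.5 - E[R]) / SD[R] = (13 - 0.5 - 9.0000) / 1.9322 = 1.8114.
Step 5: Two-sided p-value via normal approximation = 2*(1 - Phi(|z|)) = 0.070076.
Step 6: alpha = 0.05. fail to reject H0.

R = 13, z = 1.8114, p = 0.070076, fail to reject H0.


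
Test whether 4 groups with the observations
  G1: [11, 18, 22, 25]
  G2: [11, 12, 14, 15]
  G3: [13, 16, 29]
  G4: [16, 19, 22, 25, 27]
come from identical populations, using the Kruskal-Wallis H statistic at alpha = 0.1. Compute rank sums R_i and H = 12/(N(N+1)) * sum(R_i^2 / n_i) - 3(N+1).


Step 1: Combine all N = 16 observations and assign midranks.
sorted (value, group, rank): (11,G1,1.5), (11,G2,1.5), (12,G2,3), (13,G3,4), (14,G2,5), (15,G2,6), (16,G3,7.5), (16,G4,7.5), (18,G1,9), (19,G4,10), (22,G1,11.5), (22,G4,11.5), (25,G1,13.5), (25,G4,13.5), (27,G4,15), (29,G3,16)
Step 2: Sum ranks within each group.
R_1 = 35.5 (n_1 = 4)
R_2 = 15.5 (n_2 = 4)
R_3 = 27.5 (n_3 = 3)
R_4 = 57.5 (n_4 = 5)
Step 3: H = 12/(N(N+1)) * sum(R_i^2/n_i) - 3(N+1)
     = 12/(16*17) * (35.5^2/4 + 15.5^2/4 + 27.5^2/3 + 57.5^2/5) - 3*17
     = 0.044118 * 1288.46 - 51
     = 5.843750.
Step 4: Ties present; correction factor C = 1 - 24/(16^3 - 16) = 0.994118. Corrected H = 5.843750 / 0.994118 = 5.878328.
Step 5: Under H0, H ~ chi^2(3); p-value = 0.117682.
Step 6: alpha = 0.1. fail to reject H0.

H = 5.8783, df = 3, p = 0.117682, fail to reject H0.


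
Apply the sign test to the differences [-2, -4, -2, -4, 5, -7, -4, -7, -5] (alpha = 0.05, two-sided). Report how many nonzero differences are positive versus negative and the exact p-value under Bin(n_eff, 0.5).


Step 1: Discard zero differences. Original n = 9; n_eff = number of nonzero differences = 9.
Nonzero differences (with sign): -2, -4, -2, -4, +5, -7, -4, -7, -5
Step 2: Count signs: positive = 1, negative = 8.
Step 3: Under H0: P(positive) = 0.5, so the number of positives S ~ Bin(9, 0.5).
Step 4: Two-sided exact p-value = sum of Bin(9,0.5) probabilities at or below the observed probability = 0.039062.
Step 5: alpha = 0.05. reject H0.

n_eff = 9, pos = 1, neg = 8, p = 0.039062, reject H0.


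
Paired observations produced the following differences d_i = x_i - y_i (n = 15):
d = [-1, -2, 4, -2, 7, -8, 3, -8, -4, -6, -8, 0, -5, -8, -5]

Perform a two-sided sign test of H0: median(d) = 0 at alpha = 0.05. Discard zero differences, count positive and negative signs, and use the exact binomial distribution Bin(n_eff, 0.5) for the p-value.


Step 1: Discard zero differences. Original n = 15; n_eff = number of nonzero differences = 14.
Nonzero differences (with sign): -1, -2, +4, -2, +7, -8, +3, -8, -4, -6, -8, -5, -8, -5
Step 2: Count signs: positive = 3, negative = 11.
Step 3: Under H0: P(positive) = 0.5, so the number of positives S ~ Bin(14, 0.5).
Step 4: Two-sided exact p-value = sum of Bin(14,0.5) probabilities at or below the observed probability = 0.057373.
Step 5: alpha = 0.05. fail to reject H0.

n_eff = 14, pos = 3, neg = 11, p = 0.057373, fail to reject H0.


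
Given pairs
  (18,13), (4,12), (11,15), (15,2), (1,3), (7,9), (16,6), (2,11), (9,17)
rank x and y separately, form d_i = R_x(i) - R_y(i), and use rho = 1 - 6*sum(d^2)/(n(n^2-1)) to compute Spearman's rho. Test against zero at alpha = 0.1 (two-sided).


Step 1: Rank x and y separately (midranks; no ties here).
rank(x): 18->9, 4->3, 11->6, 15->7, 1->1, 7->4, 16->8, 2->2, 9->5
rank(y): 13->7, 12->6, 15->8, 2->1, 3->2, 9->4, 6->3, 11->5, 17->9
Step 2: d_i = R_x(i) - R_y(i); compute d_i^2.
  (9-7)^2=4, (3-6)^2=9, (6-8)^2=4, (7-1)^2=36, (1-2)^2=1, (4-4)^2=0, (8-3)^2=25, (2-5)^2=9, (5-9)^2=16
sum(d^2) = 104.
Step 3: rho = 1 - 6*104 / (9*(9^2 - 1)) = 1 - 624/720 = 0.133333.
Step 4: Under H0, t = rho * sqrt((n-2)/(1-rho^2)) = 0.3559 ~ t(7).
Step 5: Two-sided p-value from the t-distribution with 7 df = 0.732368.
Step 6: alpha = 0.1. fail to reject H0.

rho = 0.1333, p = 0.732368, fail to reject H0 at alpha = 0.1.


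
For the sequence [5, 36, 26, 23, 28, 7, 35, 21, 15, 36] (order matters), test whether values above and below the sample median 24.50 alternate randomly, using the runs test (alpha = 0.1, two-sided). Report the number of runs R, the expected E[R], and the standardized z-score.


Step 1: Compute median = 24.50; label A = above, B = below.
Labels in order: BAABABABBA  (n_A = 5, n_B = 5)
Step 2: Count runs R = 8.
Step 3: Under H0 (random ordering), E[R] = 2*n_A*n_B/(n_A+n_B) + 1 = 2*5*5/10 + 1 = 6.0000.
        Var[R] = 2*n_A*n_B*(2*n_A*n_B - n_A - n_B) / ((n_A+n_B)^2 * (n_A+n_B-1)) = 2000/900 = 2.2222.
        SD[R] = 1.4907.
Step 4: Continuity-corrected z = (R - 0.5 - E[R]) / SD[R] = (8 - 0.5 - 6.0000) / 1.4907 = 1.0062.
Step 5: Two-sided p-value via normal approximation = 2*(1 - Phi(|z|)) = 0.314305.
Step 6: alpha = 0.1. fail to reject H0.

R = 8, z = 1.0062, p = 0.314305, fail to reject H0.


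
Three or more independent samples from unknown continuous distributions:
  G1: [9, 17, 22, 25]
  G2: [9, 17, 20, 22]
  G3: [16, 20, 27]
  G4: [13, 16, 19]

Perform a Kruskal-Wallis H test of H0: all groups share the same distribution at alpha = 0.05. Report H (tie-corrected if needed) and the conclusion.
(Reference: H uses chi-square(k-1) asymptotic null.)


Step 1: Combine all N = 14 observations and assign midranks.
sorted (value, group, rank): (9,G1,1.5), (9,G2,1.5), (13,G4,3), (16,G3,4.5), (16,G4,4.5), (17,G1,6.5), (17,G2,6.5), (19,G4,8), (20,G2,9.5), (20,G3,9.5), (22,G1,11.5), (22,G2,11.5), (25,G1,13), (27,G3,14)
Step 2: Sum ranks within each group.
R_1 = 32.5 (n_1 = 4)
R_2 = 29 (n_2 = 4)
R_3 = 28 (n_3 = 3)
R_4 = 15.5 (n_4 = 3)
Step 3: H = 12/(N(N+1)) * sum(R_i^2/n_i) - 3(N+1)
     = 12/(14*15) * (32.5^2/4 + 29^2/4 + 28^2/3 + 15.5^2/3) - 3*15
     = 0.057143 * 815.729 - 45
     = 1.613095.
Step 4: Ties present; correction factor C = 1 - 30/(14^3 - 14) = 0.989011. Corrected H = 1.613095 / 0.989011 = 1.631019.
Step 5: Under H0, H ~ chi^2(3); p-value = 0.652377.
Step 6: alpha = 0.05. fail to reject H0.

H = 1.6310, df = 3, p = 0.652377, fail to reject H0.
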